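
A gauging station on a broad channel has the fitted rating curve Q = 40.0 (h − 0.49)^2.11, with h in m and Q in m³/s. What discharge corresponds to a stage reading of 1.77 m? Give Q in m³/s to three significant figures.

Q = 40.0 × (1.77 − 0.49)^2.11 = 40.0 × 1.28^2.11 = 67.34 m³/s

67.3 m³/s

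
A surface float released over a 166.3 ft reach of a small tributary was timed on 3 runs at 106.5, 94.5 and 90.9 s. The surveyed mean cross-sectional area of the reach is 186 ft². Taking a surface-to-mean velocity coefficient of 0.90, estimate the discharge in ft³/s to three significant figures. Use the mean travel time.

t̄ = (106.5 + 94.5 + 90.9) / 3 = 97.3 s
v_surface = L / t̄ = 166.3 / 97.3 = 1.709 ft/s
v_mean = 0.90 × 1.709 = 1.538 ft/s
Q = A × v_mean = 186 × 1.538 = 286.1 ft³/s

286 ft³/s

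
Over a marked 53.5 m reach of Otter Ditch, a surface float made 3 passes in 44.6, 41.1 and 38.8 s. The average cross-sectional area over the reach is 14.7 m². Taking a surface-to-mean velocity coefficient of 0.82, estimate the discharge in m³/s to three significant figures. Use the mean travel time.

15.5 m³/s

t̄ = (44.6 + 41.1 + 38.8) / 3 = 41.5 s
v_surface = L / t̄ = 53.5 / 41.5 = 1.289 m/s
v_mean = 0.82 × 1.289 = 1.057 m/s
Q = A × v_mean = 14.7 × 1.057 = 15.54 m³/s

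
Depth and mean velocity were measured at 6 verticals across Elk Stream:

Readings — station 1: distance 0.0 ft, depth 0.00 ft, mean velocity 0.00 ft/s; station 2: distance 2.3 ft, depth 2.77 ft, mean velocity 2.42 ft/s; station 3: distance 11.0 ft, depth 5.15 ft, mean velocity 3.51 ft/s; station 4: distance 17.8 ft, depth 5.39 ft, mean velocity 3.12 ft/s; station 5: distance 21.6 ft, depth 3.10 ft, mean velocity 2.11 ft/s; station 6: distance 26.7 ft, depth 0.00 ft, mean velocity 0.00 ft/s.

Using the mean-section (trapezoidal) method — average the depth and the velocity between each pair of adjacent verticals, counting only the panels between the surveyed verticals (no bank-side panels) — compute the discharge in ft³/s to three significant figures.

Panel 1-2: Δb = 2.3 ft, d̄ = (0.00+2.77)/2 = 1.385, v̄ = (0.00+2.42)/2 = 1.21 → q = 2.3×1.385×1.21 = 3.854 ft³/s
Panel 2-3: Δb = 8.7 ft, d̄ = (2.77+5.15)/2 = 3.96, v̄ = (2.42+3.51)/2 = 2.965 → q = 8.7×3.96×2.965 = 102.2 ft³/s
Panel 3-4: Δb = 6.8 ft, d̄ = (5.15+5.39)/2 = 5.27, v̄ = (3.51+3.12)/2 = 3.315 → q = 6.8×5.27×3.315 = 118.8 ft³/s
Panel 4-5: Δb = 3.8 ft, d̄ = (5.39+3.10)/2 = 4.245, v̄ = (3.12+2.11)/2 = 2.615 → q = 3.8×4.245×2.615 = 42.18 ft³/s
Panel 5-6: Δb = 5.1 ft, d̄ = (3.10+0.00)/2 = 1.55, v̄ = (2.11+0.00)/2 = 1.055 → q = 5.1×1.55×1.055 = 8.340 ft³/s
Q = Σ q = 275.3 ft³/s

275 ft³/s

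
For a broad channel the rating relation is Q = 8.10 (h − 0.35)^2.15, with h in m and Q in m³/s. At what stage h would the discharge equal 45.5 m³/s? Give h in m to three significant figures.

h − h₀ = (Q/C)^(1/b) = (45.5/8.10)^(1/2.15) = 2.232 m
h = 0.35 + 2.232 = 2.582 m

2.58 m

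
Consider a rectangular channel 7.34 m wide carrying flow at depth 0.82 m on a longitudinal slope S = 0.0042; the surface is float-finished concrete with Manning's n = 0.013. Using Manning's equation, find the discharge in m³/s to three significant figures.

A = b·y = 7.34 × 0.82 = 6.019 m²
P = b + 2y = 7.34 + 2×0.82 = 8.980 m
R = A/P = 6.019/8.980 = 0.6702 m
Q = (1/n)·A·R^(2/3)·S^(1/2) = (1/0.013) × 6.019 × 0.6702^(2/3) × 0.0042^(1/2) = 22.98 m³/s

23.0 m³/s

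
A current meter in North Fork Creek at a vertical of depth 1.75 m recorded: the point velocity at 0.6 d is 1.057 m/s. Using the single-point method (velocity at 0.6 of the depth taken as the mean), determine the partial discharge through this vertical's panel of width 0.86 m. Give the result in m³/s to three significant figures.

1.59 m³/s

v̄ = v₀.₆ = 1.057 m/s
q = v̄ × d × w = 1.057 × 1.75 × 0.86 = 1.591 m³/s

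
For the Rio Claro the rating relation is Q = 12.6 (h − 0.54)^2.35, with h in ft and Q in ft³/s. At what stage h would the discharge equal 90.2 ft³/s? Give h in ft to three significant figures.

h − h₀ = (Q/C)^(1/b) = (90.2/12.6)^(1/2.35) = 2.311 ft
h = 0.54 + 2.311 = 2.851 ft

2.85 ft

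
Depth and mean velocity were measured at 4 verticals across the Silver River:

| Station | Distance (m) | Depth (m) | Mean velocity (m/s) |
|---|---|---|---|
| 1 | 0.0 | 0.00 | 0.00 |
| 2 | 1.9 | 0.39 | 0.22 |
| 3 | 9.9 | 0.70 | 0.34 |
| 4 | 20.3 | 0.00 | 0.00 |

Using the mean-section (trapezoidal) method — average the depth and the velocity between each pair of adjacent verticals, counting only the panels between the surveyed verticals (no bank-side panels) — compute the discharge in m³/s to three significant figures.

1.88 m³/s

Panel 1-2: Δb = 1.9 m, d̄ = (0.00+0.39)/2 = 0.195, v̄ = (0.00+0.22)/2 = 0.11 → q = 1.9×0.195×0.11 = 0.04076 m³/s
Panel 2-3: Δb = 8 m, d̄ = (0.39+0.70)/2 = 0.545, v̄ = (0.22+0.34)/2 = 0.28 → q = 8×0.545×0.28 = 1.221 m³/s
Panel 3-4: Δb = 10.4 m, d̄ = (0.70+0.00)/2 = 0.35, v̄ = (0.34+0.00)/2 = 0.17 → q = 10.4×0.35×0.17 = 0.6188 m³/s
Q = Σ q = 1.880 m³/s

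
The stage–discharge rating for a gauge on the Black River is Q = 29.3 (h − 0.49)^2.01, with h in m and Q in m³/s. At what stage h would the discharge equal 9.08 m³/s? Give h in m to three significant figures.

1.05 m

h − h₀ = (Q/C)^(1/b) = (9.08/29.3)^(1/2.01) = 0.5583 m
h = 0.49 + 0.5583 = 1.048 m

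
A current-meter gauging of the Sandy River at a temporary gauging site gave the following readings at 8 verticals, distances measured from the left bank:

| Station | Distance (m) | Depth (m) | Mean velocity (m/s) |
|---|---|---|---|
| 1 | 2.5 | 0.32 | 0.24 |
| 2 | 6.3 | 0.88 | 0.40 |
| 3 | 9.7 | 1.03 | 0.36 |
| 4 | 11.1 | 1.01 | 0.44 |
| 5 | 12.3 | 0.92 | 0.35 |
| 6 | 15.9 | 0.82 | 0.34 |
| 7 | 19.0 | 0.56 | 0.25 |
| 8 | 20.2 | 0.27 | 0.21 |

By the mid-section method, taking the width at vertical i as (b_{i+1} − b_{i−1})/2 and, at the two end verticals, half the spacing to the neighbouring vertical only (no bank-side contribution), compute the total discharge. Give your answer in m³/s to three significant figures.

4.92 m³/s

w_1 = (6.3 − 2.5)/2 = 1.9 m; q_1 = 0.24 × 0.32 × 1.9 = 0.1459 m³/s
w_2 = (9.7 − 2.5)/2 = 3.6 m; q_2 = 0.40 × 0.88 × 3.6 = 1.267 m³/s
w_3 = (11.1 − 6.3)/2 = 2.4 m; q_3 = 0.36 × 1.03 × 2.4 = 0.8899 m³/s
w_4 = (12.3 − 9.7)/2 = 1.3 m; q_4 = 0.44 × 1.01 × 1.3 = 0.5777 m³/s
w_5 = (15.9 − 11.1)/2 = 2.4 m; q_5 = 0.35 × 0.92 × 2.4 = 0.7728 m³/s
w_6 = (19.0 − 12.3)/2 = 3.35 m; q_6 = 0.34 × 0.82 × 3.35 = 0.9340 m³/s
w_7 = (20.2 − 15.9)/2 = 2.15 m; q_7 = 0.25 × 0.56 × 2.15 = 0.3010 m³/s
w_8 = (20.2 − 19.0)/2 = 0.6 m; q_8 = 0.21 × 0.27 × 0.6 = 0.03402 m³/s
Q = Σ qᵢ = 4.923 m³/s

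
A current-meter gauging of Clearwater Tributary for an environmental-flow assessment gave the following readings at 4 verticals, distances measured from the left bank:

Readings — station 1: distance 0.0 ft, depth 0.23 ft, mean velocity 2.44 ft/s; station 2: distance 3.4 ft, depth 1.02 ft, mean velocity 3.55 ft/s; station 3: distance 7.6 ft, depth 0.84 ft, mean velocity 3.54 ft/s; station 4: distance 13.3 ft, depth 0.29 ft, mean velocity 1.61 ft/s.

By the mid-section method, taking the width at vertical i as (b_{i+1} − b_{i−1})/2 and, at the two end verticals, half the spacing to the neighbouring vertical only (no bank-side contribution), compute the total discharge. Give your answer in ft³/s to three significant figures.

30.8 ft³/s

w_1 = (3.4 − 0.0)/2 = 1.7 ft; q_1 = 2.44 × 0.23 × 1.7 = 0.9540 ft³/s
w_2 = (7.6 − 0.0)/2 = 3.8 ft; q_2 = 3.55 × 1.02 × 3.8 = 13.76 ft³/s
w_3 = (13.3 − 3.4)/2 = 4.95 ft; q_3 = 3.54 × 0.84 × 4.95 = 14.72 ft³/s
w_4 = (13.3 − 7.6)/2 = 2.85 ft; q_4 = 1.61 × 0.29 × 2.85 = 1.331 ft³/s
Q = Σ qᵢ = 30.76 ft³/s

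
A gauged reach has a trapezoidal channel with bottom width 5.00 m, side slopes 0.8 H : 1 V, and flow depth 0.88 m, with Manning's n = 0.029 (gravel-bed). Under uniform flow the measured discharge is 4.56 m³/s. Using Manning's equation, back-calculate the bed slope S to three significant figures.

A = (b + z·y)·y = (5.00 + 0.8×0.88)×0.88 = 5.020 m²
P = b + 2y√(1+z²) = 5.00 + 2×0.88×√(1+0.8²) = 7.254 m
R = A/P = 5.020/7.254 = 0.6920 m
S = (Q·n / (1·A·R^(2/3)))² = (4.56×0.029 / (1×5.020×0.7823))² = 0.001134

0.00113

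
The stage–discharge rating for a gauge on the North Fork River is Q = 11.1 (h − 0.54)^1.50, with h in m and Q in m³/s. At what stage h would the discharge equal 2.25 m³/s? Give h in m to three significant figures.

h − h₀ = (Q/C)^(1/b) = (2.25/11.1)^(1/1.50) = 0.3451 m
h = 0.54 + 0.3451 = 0.8851 m

0.885 m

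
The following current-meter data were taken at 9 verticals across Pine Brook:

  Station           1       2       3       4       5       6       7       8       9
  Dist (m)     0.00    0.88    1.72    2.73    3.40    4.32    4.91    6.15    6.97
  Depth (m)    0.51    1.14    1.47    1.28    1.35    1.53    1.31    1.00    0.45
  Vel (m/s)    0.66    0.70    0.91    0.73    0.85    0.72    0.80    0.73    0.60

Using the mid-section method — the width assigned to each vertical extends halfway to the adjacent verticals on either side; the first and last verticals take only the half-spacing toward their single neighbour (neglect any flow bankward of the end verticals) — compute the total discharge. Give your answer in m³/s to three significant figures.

6.42 m³/s

w_1 = (0.88 − 0.00)/2 = 0.44 m; q_1 = 0.66 × 0.51 × 0.44 = 0.1481 m³/s
w_2 = (1.72 − 0.00)/2 = 0.86 m; q_2 = 0.70 × 1.14 × 0.86 = 0.6863 m³/s
w_3 = (2.73 − 0.88)/2 = 0.925 m; q_3 = 0.91 × 1.47 × 0.925 = 1.237 m³/s
w_4 = (3.40 − 1.72)/2 = 0.84 m; q_4 = 0.73 × 1.28 × 0.84 = 0.7849 m³/s
w_5 = (4.32 − 2.73)/2 = 0.795 m; q_5 = 0.85 × 1.35 × 0.795 = 0.9123 m³/s
w_6 = (4.91 − 3.40)/2 = 0.755 m; q_6 = 0.72 × 1.53 × 0.755 = 0.8317 m³/s
w_7 = (6.15 − 4.32)/2 = 0.915 m; q_7 = 0.80 × 1.31 × 0.915 = 0.9589 m³/s
w_8 = (6.97 − 4.91)/2 = 1.03 m; q_8 = 0.73 × 1.00 × 1.03 = 0.7519 m³/s
w_9 = (6.97 − 6.15)/2 = 0.41 m; q_9 = 0.60 × 0.45 × 0.41 = 0.1107 m³/s
Q = Σ qᵢ = 6.422 m³/s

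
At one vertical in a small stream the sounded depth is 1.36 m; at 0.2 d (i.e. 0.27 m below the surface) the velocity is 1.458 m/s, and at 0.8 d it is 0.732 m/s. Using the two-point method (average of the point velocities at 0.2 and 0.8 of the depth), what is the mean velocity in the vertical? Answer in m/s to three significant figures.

1.10 m/s

v̄ = (1.458 + 0.732) / 2 = 1.095 m/s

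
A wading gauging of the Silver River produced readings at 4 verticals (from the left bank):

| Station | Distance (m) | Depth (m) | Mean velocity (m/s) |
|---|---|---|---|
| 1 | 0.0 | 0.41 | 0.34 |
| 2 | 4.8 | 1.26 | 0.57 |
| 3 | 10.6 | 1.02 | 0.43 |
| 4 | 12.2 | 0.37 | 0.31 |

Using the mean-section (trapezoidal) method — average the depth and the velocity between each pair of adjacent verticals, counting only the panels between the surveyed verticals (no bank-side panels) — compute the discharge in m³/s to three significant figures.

Panel 1-2: Δb = 4.8 m, d̄ = (0.41+1.26)/2 = 0.835, v̄ = (0.34+0.57)/2 = 0.455 → q = 4.8×0.835×0.455 = 1.824 m³/s
Panel 2-3: Δb = 5.8 m, d̄ = (1.26+1.02)/2 = 1.14, v̄ = (0.57+0.43)/2 = 0.5 → q = 5.8×1.14×0.5 = 3.306 m³/s
Panel 3-4: Δb = 1.6 m, d̄ = (1.02+0.37)/2 = 0.695, v̄ = (0.43+0.31)/2 = 0.37 → q = 1.6×0.695×0.37 = 0.4114 m³/s
Q = Σ q = 5.541 m³/s

5.54 m³/s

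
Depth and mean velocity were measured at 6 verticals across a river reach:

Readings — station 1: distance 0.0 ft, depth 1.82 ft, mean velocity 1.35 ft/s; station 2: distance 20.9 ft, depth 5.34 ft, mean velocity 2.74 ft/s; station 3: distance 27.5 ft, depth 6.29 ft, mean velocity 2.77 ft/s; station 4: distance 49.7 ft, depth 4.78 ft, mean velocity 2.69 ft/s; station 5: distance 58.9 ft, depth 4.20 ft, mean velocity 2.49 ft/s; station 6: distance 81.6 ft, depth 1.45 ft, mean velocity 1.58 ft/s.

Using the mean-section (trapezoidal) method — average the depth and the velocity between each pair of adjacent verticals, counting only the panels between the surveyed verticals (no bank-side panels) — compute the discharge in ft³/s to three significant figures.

Panel 1-2: Δb = 20.9 ft, d̄ = (1.82+5.34)/2 = 3.58, v̄ = (1.35+2.74)/2 = 2.045 → q = 20.9×3.58×2.045 = 153.0 ft³/s
Panel 2-3: Δb = 6.6 ft, d̄ = (5.34+6.29)/2 = 5.815, v̄ = (2.74+2.77)/2 = 2.755 → q = 6.6×5.815×2.755 = 105.7 ft³/s
Panel 3-4: Δb = 22.2 ft, d̄ = (6.29+4.78)/2 = 5.535, v̄ = (2.77+2.69)/2 = 2.73 → q = 22.2×5.535×2.73 = 335.5 ft³/s
Panel 4-5: Δb = 9.2 ft, d̄ = (4.78+4.20)/2 = 4.49, v̄ = (2.69+2.49)/2 = 2.59 → q = 9.2×4.49×2.59 = 107.0 ft³/s
Panel 5-6: Δb = 22.7 ft, d̄ = (4.20+1.45)/2 = 2.825, v̄ = (2.49+1.58)/2 = 2.035 → q = 22.7×2.825×2.035 = 130.5 ft³/s
Q = Σ q = 831.7 ft³/s

832 ft³/s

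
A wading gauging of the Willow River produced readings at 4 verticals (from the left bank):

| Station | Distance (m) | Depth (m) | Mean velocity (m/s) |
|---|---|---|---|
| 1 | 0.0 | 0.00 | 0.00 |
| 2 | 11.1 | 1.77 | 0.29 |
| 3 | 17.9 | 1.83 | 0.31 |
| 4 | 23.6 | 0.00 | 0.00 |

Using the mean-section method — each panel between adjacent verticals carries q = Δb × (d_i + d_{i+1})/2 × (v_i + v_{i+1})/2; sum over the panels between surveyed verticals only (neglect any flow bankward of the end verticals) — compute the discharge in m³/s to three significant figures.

Panel 1-2: Δb = 11.1 m, d̄ = (0.00+1.77)/2 = 0.885, v̄ = (0.00+0.29)/2 = 0.145 → q = 11.1×0.885×0.145 = 1.424 m³/s
Panel 2-3: Δb = 6.8 m, d̄ = (1.77+1.83)/2 = 1.8, v̄ = (0.29+0.31)/2 = 0.3 → q = 6.8×1.8×0.3 = 3.672 m³/s
Panel 3-4: Δb = 5.7 m, d̄ = (1.83+0.00)/2 = 0.915, v̄ = (0.31+0.00)/2 = 0.155 → q = 5.7×0.915×0.155 = 0.8084 m³/s
Q = Σ q = 5.905 m³/s

5.90 m³/s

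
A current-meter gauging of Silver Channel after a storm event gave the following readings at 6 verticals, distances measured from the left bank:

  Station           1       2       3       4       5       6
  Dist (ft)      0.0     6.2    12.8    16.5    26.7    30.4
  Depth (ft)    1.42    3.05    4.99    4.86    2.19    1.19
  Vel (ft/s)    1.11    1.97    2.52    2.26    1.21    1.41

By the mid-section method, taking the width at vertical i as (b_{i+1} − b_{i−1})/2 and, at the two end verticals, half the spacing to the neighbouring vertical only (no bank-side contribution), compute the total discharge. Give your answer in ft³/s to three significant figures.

206 ft³/s

w_1 = (6.2 − 0.0)/2 = 3.1 ft; q_1 = 1.11 × 1.42 × 3.1 = 4.886 ft³/s
w_2 = (12.8 − 0.0)/2 = 6.4 ft; q_2 = 1.97 × 3.05 × 6.4 = 38.45 ft³/s
w_3 = (16.5 − 6.2)/2 = 5.15 ft; q_3 = 2.52 × 4.99 × 5.15 = 64.76 ft³/s
w_4 = (26.7 − 12.8)/2 = 6.95 ft; q_4 = 2.26 × 4.86 × 6.95 = 76.34 ft³/s
w_5 = (30.4 − 16.5)/2 = 6.95 ft; q_5 = 1.21 × 2.19 × 6.95 = 18.42 ft³/s
w_6 = (30.4 − 26.7)/2 = 1.85 ft; q_6 = 1.41 × 1.19 × 1.85 = 3.104 ft³/s
Q = Σ qᵢ = 206.0 ft³/s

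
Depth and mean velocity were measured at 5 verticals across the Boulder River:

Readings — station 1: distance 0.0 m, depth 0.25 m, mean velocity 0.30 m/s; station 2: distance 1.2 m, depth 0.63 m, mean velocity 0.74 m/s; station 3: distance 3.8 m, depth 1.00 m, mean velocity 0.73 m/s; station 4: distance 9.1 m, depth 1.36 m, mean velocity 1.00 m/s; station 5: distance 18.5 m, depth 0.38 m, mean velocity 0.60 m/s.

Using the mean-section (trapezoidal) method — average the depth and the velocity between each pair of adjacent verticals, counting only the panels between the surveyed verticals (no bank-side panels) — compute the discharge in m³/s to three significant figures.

13.8 m³/s

Panel 1-2: Δb = 1.2 m, d̄ = (0.25+0.63)/2 = 0.44, v̄ = (0.30+0.74)/2 = 0.52 → q = 1.2×0.44×0.52 = 0.2746 m³/s
Panel 2-3: Δb = 2.6 m, d̄ = (0.63+1.00)/2 = 0.815, v̄ = (0.74+0.73)/2 = 0.735 → q = 2.6×0.815×0.735 = 1.557 m³/s
Panel 3-4: Δb = 5.3 m, d̄ = (1.00+1.36)/2 = 1.18, v̄ = (0.73+1.00)/2 = 0.865 → q = 5.3×1.18×0.865 = 5.410 m³/s
Panel 4-5: Δb = 9.4 m, d̄ = (1.36+0.38)/2 = 0.87, v̄ = (1.00+0.60)/2 = 0.8 → q = 9.4×0.87×0.8 = 6.542 m³/s
Q = Σ q = 13.78 m³/s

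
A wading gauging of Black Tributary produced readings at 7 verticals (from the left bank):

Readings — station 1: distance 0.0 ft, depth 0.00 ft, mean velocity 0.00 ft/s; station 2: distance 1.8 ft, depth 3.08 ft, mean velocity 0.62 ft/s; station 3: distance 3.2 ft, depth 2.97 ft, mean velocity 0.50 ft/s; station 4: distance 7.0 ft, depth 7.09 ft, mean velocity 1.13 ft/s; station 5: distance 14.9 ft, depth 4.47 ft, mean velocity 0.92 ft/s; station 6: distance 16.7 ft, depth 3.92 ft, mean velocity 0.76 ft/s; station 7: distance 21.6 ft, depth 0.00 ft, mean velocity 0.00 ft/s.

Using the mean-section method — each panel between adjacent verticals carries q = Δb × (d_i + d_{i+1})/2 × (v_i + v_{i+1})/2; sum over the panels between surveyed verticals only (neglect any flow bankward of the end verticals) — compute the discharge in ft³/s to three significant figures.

Panel 1-2: Δb = 1.8 ft, d̄ = (0.00+3.08)/2 = 1.54, v̄ = (0.00+0.62)/2 = 0.31 → q = 1.8×1.54×0.31 = 0.8593 ft³/s
Panel 2-3: Δb = 1.4 ft, d̄ = (3.08+2.97)/2 = 3.025, v̄ = (0.62+0.50)/2 = 0.56 → q = 1.4×3.025×0.56 = 2.372 ft³/s
Panel 3-4: Δb = 3.8 ft, d̄ = (2.97+7.09)/2 = 5.03, v̄ = (0.50+1.13)/2 = 0.815 → q = 3.8×5.03×0.815 = 15.58 ft³/s
Panel 4-5: Δb = 7.9 ft, d̄ = (7.09+4.47)/2 = 5.78, v̄ = (1.13+0.92)/2 = 1.025 → q = 7.9×5.78×1.025 = 46.80 ft³/s
Panel 5-6: Δb = 1.8 ft, d̄ = (4.47+3.92)/2 = 4.195, v̄ = (0.92+0.76)/2 = 0.84 → q = 1.8×4.195×0.84 = 6.343 ft³/s
Panel 6-7: Δb = 4.9 ft, d̄ = (3.92+0.00)/2 = 1.96, v̄ = (0.76+0.00)/2 = 0.38 → q = 4.9×1.96×0.38 = 3.650 ft³/s
Q = Σ q = 75.60 ft³/s

75.6 ft³/s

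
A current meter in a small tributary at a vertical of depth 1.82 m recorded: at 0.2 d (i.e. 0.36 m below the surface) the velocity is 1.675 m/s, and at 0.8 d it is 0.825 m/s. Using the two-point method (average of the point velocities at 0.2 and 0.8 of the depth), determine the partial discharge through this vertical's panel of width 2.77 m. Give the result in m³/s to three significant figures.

v̄ = (1.675 + 0.825) / 2 = 1.250 m/s
q = v̄ × d × w = 1.250 × 1.82 × 2.77 = 6.302 m³/s

6.30 m³/s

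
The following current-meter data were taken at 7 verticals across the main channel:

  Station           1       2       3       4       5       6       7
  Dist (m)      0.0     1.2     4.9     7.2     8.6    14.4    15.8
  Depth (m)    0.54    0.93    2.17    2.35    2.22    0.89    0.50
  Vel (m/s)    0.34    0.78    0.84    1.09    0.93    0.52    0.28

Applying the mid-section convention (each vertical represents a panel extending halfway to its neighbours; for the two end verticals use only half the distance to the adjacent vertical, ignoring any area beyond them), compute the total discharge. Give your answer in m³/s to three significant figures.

w_1 = (1.2 − 0.0)/2 = 0.6 m; q_1 = 0.34 × 0.54 × 0.6 = 0.1102 m³/s
w_2 = (4.9 − 0.0)/2 = 2.45 m; q_2 = 0.78 × 0.93 × 2.45 = 1.777 m³/s
w_3 = (7.2 − 1.2)/2 = 3 m; q_3 = 0.84 × 2.17 × 3 = 5.468 m³/s
w_4 = (8.6 − 4.9)/2 = 1.85 m; q_4 = 1.09 × 2.35 × 1.85 = 4.739 m³/s
w_5 = (14.4 − 7.2)/2 = 3.6 m; q_5 = 0.93 × 2.22 × 3.6 = 7.433 m³/s
w_6 = (15.8 − 8.6)/2 = 3.6 m; q_6 = 0.52 × 0.89 × 3.6 = 1.666 m³/s
w_7 = (15.8 − 14.4)/2 = 0.7 m; q_7 = 0.28 × 0.50 × 0.7 = 0.09800 m³/s
Q = Σ qᵢ = 21.29 m³/s

21.3 m³/s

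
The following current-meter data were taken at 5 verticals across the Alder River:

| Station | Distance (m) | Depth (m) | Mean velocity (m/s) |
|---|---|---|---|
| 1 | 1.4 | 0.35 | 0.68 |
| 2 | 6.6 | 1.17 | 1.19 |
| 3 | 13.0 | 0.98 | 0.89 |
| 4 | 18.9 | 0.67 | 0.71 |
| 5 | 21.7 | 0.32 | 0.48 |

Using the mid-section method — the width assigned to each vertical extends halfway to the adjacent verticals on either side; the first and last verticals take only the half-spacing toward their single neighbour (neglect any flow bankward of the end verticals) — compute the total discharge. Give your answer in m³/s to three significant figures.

16.3 m³/s

w_1 = (6.6 − 1.4)/2 = 2.6 m; q_1 = 0.68 × 0.35 × 2.6 = 0.6188 m³/s
w_2 = (13.0 − 1.4)/2 = 5.8 m; q_2 = 1.19 × 1.17 × 5.8 = 8.075 m³/s
w_3 = (18.9 − 6.6)/2 = 6.15 m; q_3 = 0.89 × 0.98 × 6.15 = 5.364 m³/s
w_4 = (21.7 − 13.0)/2 = 4.35 m; q_4 = 0.71 × 0.67 × 4.35 = 2.069 m³/s
w_5 = (21.7 − 18.9)/2 = 1.4 m; q_5 = 0.48 × 0.32 × 1.4 = 0.2150 m³/s
Q = Σ qᵢ = 16.34 m³/s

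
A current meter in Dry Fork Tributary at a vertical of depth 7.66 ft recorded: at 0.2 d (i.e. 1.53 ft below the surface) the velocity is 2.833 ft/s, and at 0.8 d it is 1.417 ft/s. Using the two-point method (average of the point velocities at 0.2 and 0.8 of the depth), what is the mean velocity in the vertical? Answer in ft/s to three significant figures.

2.13 ft/s

v̄ = (2.833 + 1.417) / 2 = 2.125 ft/s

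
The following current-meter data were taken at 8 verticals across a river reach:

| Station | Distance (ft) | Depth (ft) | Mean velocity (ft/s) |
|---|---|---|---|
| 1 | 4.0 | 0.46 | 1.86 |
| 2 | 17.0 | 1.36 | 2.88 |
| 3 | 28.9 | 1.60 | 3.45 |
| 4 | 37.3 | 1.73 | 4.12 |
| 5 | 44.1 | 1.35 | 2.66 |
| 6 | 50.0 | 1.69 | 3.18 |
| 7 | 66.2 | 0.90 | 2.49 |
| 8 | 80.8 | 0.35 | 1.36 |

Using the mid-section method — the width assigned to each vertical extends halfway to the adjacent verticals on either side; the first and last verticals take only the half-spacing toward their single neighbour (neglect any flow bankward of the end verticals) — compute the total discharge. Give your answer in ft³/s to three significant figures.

w_1 = (17.0 − 4.0)/2 = 6.5 ft; q_1 = 1.86 × 0.46 × 6.5 = 5.561 ft³/s
w_2 = (28.9 − 4.0)/2 = 12.45 ft; q_2 = 2.88 × 1.36 × 12.45 = 48.76 ft³/s
w_3 = (37.3 − 17.0)/2 = 10.15 ft; q_3 = 3.45 × 1.60 × 10.15 = 56.03 ft³/s
w_4 = (44.1 − 28.9)/2 = 7.6 ft; q_4 = 4.12 × 1.73 × 7.6 = 54.17 ft³/s
w_5 = (50.0 − 37.3)/2 = 6.35 ft; q_5 = 2.66 × 1.35 × 6.35 = 22.80 ft³/s
w_6 = (66.2 − 44.1)/2 = 11.05 ft; q_6 = 3.18 × 1.69 × 11.05 = 59.38 ft³/s
w_7 = (80.8 − 50.0)/2 = 15.4 ft; q_7 = 2.49 × 0.90 × 15.4 = 34.51 ft³/s
w_8 = (80.8 − 66.2)/2 = 7.3 ft; q_8 = 1.36 × 0.35 × 7.3 = 3.475 ft³/s
Q = Σ qᵢ = 284.7 ft³/s

285 ft³/s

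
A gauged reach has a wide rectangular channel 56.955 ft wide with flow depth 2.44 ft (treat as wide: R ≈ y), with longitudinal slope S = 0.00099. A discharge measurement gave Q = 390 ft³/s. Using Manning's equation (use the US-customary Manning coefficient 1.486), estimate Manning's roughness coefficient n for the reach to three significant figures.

A = b·y = 56.955 × 2.44 = 139.0 ft²
Wide channel: R ≈ y = 2.44 ft
n = (1.486/Q)·A·R^(2/3)·S^(1/2) = (1.486/390) × 139.0 × 1.812 × 0.03146 = 0.03020

0.0302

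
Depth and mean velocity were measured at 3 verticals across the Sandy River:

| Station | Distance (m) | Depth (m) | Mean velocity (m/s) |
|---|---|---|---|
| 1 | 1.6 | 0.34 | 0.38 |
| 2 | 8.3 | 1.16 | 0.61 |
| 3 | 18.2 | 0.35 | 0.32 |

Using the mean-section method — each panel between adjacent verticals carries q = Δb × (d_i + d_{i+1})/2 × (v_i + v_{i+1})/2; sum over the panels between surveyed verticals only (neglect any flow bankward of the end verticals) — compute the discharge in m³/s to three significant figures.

5.96 m³/s

Panel 1-2: Δb = 6.7 m, d̄ = (0.34+1.16)/2 = 0.75, v̄ = (0.38+0.61)/2 = 0.495 → q = 6.7×0.75×0.495 = 2.487 m³/s
Panel 2-3: Δb = 9.9 m, d̄ = (1.16+0.35)/2 = 0.755, v̄ = (0.61+0.32)/2 = 0.465 → q = 9.9×0.755×0.465 = 3.476 m³/s
Q = Σ q = 5.963 m³/s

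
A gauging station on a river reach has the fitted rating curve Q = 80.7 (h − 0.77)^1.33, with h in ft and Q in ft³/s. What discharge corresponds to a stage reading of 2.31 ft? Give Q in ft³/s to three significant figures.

143 ft³/s

Q = 80.7 × (2.31 − 0.77)^1.33 = 80.7 × 1.54^1.33 = 143.3 ft³/s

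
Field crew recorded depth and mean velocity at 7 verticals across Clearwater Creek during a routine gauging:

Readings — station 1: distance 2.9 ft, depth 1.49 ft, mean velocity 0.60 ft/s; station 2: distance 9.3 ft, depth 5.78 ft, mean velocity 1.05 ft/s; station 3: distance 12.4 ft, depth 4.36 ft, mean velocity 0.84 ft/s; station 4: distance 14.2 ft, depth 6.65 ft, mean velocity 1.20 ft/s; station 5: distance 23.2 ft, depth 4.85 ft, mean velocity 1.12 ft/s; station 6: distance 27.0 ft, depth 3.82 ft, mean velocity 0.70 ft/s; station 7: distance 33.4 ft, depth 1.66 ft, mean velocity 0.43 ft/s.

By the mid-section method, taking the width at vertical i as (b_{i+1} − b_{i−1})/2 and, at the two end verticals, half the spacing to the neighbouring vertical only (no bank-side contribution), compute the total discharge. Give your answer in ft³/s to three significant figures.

w_1 = (9.3 − 2.9)/2 = 3.2 ft; q_1 = 0.60 × 1.49 × 3.2 = 2.861 ft³/s
w_2 = (12.4 − 2.9)/2 = 4.75 ft; q_2 = 1.05 × 5.78 × 4.75 = 28.83 ft³/s
w_3 = (14.2 − 9.3)/2 = 2.45 ft; q_3 = 0.84 × 4.36 × 2.45 = 8.973 ft³/s
w_4 = (23.2 − 12.4)/2 = 5.4 ft; q_4 = 1.20 × 6.65 × 5.4 = 43.09 ft³/s
w_5 = (27.0 − 14.2)/2 = 6.4 ft; q_5 = 1.12 × 4.85 × 6.4 = 34.76 ft³/s
w_6 = (33.4 − 23.2)/2 = 5.1 ft; q_6 = 0.70 × 3.82 × 5.1 = 13.64 ft³/s
w_7 = (33.4 − 27.0)/2 = 3.2 ft; q_7 = 0.43 × 1.66 × 3.2 = 2.284 ft³/s
Q = Σ qᵢ = 134.4 ft³/s

134 ft³/s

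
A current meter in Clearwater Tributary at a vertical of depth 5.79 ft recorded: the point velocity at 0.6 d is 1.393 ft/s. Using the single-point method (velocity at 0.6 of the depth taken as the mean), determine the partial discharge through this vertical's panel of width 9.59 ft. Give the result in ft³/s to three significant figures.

77.3 ft³/s

v̄ = v₀.₆ = 1.393 ft/s
q = v̄ × d × w = 1.393 × 5.79 × 9.59 = 77.35 ft³/s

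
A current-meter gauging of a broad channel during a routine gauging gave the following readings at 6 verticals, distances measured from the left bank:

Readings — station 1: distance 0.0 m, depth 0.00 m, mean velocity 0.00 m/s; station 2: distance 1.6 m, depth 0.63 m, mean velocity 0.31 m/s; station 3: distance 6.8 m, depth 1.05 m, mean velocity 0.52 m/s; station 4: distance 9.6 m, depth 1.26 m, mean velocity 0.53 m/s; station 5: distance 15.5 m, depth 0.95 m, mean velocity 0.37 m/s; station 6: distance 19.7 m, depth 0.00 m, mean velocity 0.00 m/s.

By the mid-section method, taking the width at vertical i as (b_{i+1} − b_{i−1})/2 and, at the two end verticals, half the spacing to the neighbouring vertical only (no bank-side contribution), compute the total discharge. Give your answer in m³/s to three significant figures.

7.53 m³/s

w_2 = (6.8 − 0.0)/2 = 3.4 m; q_2 = 0.31 × 0.63 × 3.4 = 0.6640 m³/s
w_3 = (9.6 − 1.6)/2 = 4 m; q_3 = 0.52 × 1.05 × 4 = 2.184 m³/s
w_4 = (15.5 − 6.8)/2 = 4.35 m; q_4 = 0.53 × 1.26 × 4.35 = 2.905 m³/s
w_5 = (19.7 − 9.6)/2 = 5.05 m; q_5 = 0.37 × 0.95 × 5.05 = 1.775 m³/s
Stations 1, 6 contribute zero (depth or velocity is 0).
Q = Σ qᵢ = 7.528 m³/s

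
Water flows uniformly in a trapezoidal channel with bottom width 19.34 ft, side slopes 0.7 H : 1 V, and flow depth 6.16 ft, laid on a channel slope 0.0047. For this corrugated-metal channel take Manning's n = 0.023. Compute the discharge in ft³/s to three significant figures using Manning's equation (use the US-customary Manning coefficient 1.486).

1690 ft³/s

A = (b + z·y)·y = (19.34 + 0.7×6.16)×6.16 = 145.7 ft²
P = b + 2y√(1+z²) = 19.34 + 2×6.16×√(1+0.7²) = 34.38 ft
R = A/P = 145.7/34.38 = 4.238 ft
Q = (1.486/n)·A·R^(2/3)·S^(1/2) = (1.486/0.023) × 145.7 × 4.238^(2/3) × 0.0047^(1/2) = 1690 ft³/s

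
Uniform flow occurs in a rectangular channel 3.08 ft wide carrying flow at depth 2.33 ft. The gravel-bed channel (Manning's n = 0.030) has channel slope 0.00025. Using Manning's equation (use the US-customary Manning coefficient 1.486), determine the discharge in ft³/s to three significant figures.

5.34 ft³/s

A = b·y = 3.08 × 2.33 = 7.176 ft²
P = b + 2y = 3.08 + 2×2.33 = 7.740 ft
R = A/P = 7.176/7.740 = 0.9272 ft
Q = (1.486/n)·A·R^(2/3)·S^(1/2) = (1.486/0.030) × 7.176 × 0.9272^(2/3) × 0.00025^(1/2) = 5.344 ft³/s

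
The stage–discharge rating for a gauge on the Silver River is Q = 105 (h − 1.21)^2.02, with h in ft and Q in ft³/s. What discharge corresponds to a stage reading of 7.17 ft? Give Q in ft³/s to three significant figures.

Q = 105 × (7.17 − 1.21)^2.02 = 105 × 5.96^2.02 = 3865 ft³/s

3870 ft³/s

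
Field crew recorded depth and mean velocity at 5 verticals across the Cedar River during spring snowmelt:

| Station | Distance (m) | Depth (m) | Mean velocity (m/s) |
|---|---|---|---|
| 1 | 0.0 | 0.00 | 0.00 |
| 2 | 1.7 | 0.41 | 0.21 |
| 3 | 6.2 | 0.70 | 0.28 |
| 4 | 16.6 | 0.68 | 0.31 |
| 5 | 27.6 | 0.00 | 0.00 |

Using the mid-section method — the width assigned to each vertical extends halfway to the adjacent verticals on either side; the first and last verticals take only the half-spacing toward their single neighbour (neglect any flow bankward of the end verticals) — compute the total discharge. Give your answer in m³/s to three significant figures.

3.98 m³/s

w_2 = (6.2 − 0.0)/2 = 3.1 m; q_2 = 0.21 × 0.41 × 3.1 = 0.2669 m³/s
w_3 = (16.6 − 1.7)/2 = 7.45 m; q_3 = 0.28 × 0.70 × 7.45 = 1.460 m³/s
w_4 = (27.6 − 6.2)/2 = 10.7 m; q_4 = 0.31 × 0.68 × 10.7 = 2.256 m³/s
Stations 1, 5 contribute zero (depth or velocity is 0).
Q = Σ qᵢ = 3.983 m³/s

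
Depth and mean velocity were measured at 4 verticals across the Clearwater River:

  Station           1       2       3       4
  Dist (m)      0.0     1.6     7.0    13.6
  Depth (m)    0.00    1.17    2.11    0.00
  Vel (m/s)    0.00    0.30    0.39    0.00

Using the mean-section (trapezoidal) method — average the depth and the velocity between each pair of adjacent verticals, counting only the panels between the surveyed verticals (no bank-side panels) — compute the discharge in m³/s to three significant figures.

Panel 1-2: Δb = 1.6 m, d̄ = (0.00+1.17)/2 = 0.585, v̄ = (0.00+0.30)/2 = 0.15 → q = 1.6×0.585×0.15 = 0.1404 m³/s
Panel 2-3: Δb = 5.4 m, d̄ = (1.17+2.11)/2 = 1.64, v̄ = (0.30+0.39)/2 = 0.345 → q = 5.4×1.64×0.345 = 3.055 m³/s
Panel 3-4: Δb = 6.6 m, d̄ = (2.11+0.00)/2 = 1.055, v̄ = (0.39+0.00)/2 = 0.195 → q = 6.6×1.055×0.195 = 1.358 m³/s
Q = Σ q = 4.554 m³/s

4.55 m³/s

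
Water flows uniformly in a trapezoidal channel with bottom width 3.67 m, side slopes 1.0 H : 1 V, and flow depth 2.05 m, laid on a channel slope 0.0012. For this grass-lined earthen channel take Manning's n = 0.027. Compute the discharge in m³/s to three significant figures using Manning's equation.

A = (b + z·y)·y = (3.67 + 1.0×2.05)×2.05 = 11.73 m²
P = b + 2y√(1+z²) = 3.67 + 2×2.05×√(1+1.0²) = 9.468 m
R = A/P = 11.73/9.468 = 1.238 m
Q = (1/n)·A·R^(2/3)·S^(1/2) = (1/0.027) × 11.73 × 1.238^(2/3) × 0.0012^(1/2) = 17.35 m³/s

17.3 m³/s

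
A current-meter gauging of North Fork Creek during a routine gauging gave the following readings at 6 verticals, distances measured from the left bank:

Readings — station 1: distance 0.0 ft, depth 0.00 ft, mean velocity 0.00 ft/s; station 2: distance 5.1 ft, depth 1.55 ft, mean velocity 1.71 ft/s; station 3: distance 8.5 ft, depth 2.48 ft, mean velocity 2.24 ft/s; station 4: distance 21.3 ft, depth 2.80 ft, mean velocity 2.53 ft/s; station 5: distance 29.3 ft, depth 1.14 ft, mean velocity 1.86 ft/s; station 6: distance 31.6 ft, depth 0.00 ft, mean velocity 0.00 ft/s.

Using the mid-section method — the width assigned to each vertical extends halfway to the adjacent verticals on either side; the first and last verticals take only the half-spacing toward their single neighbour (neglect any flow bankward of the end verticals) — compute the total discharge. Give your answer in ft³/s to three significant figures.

w_2 = (8.5 − 0.0)/2 = 4.25 ft; q_2 = 1.71 × 1.55 × 4.25 = 11.26 ft³/s
w_3 = (21.3 − 5.1)/2 = 8.1 ft; q_3 = 2.24 × 2.48 × 8.1 = 45.00 ft³/s
w_4 = (29.3 − 8.5)/2 = 10.4 ft; q_4 = 2.53 × 2.80 × 10.4 = 73.67 ft³/s
w_5 = (31.6 − 21.3)/2 = 5.15 ft; q_5 = 1.86 × 1.14 × 5.15 = 10.92 ft³/s
Stations 1, 6 contribute zero (depth or velocity is 0).
Q = Σ qᵢ = 140.9 ft³/s

141 ft³/s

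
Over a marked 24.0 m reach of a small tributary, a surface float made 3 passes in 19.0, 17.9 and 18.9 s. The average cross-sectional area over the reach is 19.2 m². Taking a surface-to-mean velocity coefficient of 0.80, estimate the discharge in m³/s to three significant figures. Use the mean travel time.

19.8 m³/s

t̄ = (19.0 + 17.9 + 18.9) / 3 = 18.6 s
v_surface = L / t̄ = 24.0 / 18.6 = 1.290 m/s
v_mean = 0.80 × 1.290 = 1.032 m/s
Q = A × v_mean = 19.2 × 1.032 = 19.82 m³/s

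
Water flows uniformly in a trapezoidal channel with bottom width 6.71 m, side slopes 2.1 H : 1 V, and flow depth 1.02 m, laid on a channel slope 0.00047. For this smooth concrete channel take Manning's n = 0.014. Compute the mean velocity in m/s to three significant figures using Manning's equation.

A = (b + z·y)·y = (6.71 + 2.1×1.02)×1.02 = 9.029 m²
P = b + 2y√(1+z²) = 6.71 + 2×1.02×√(1+2.1²) = 11.45 m
R = A/P = 9.029/11.45 = 0.7882 m
Q = (1/n)·A·R^(2/3)·S^(1/2) = (1/0.014) × 9.029 × 0.7882^(2/3) × 0.00047^(1/2) = 11.93 m³/s
V = Q/A = 11.93/9.029 = 1.321 m/s

1.32 m/s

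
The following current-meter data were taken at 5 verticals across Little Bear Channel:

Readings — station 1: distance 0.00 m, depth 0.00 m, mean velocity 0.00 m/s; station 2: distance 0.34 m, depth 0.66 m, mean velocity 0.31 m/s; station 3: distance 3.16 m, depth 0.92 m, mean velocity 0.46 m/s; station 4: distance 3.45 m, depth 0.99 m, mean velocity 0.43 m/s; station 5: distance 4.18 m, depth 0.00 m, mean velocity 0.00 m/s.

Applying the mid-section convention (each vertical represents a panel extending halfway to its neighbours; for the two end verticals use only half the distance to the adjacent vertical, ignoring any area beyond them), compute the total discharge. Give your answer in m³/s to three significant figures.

w_2 = (3.16 − 0.00)/2 = 1.58 m; q_2 = 0.31 × 0.66 × 1.58 = 0.3233 m³/s
w_3 = (3.45 − 0.34)/2 = 1.555 m; q_3 = 0.46 × 0.92 × 1.555 = 0.6581 m³/s
w_4 = (4.18 − 3.16)/2 = 0.51 m; q_4 = 0.43 × 0.99 × 0.51 = 0.2171 m³/s
Stations 1, 5 contribute zero (depth or velocity is 0).
Q = Σ qᵢ = 1.198 m³/s

1.20 m³/s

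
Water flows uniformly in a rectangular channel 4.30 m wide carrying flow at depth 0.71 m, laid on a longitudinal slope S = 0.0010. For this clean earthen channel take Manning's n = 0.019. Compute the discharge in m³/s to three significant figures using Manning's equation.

3.34 m³/s

A = b·y = 4.30 × 0.71 = 3.053 m²
P = b + 2y = 4.30 + 2×0.71 = 5.720 m
R = A/P = 3.053/5.720 = 0.5337 m
Q = (1/n)·A·R^(2/3)·S^(1/2) = (1/0.019) × 3.053 × 0.5337^(2/3) × 0.0010^(1/2) = 3.343 m³/s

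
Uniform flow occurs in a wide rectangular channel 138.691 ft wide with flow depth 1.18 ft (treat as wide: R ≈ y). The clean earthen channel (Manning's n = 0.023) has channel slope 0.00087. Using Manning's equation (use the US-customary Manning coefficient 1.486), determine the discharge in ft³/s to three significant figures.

348 ft³/s

A = b·y = 138.691 × 1.18 = 163.7 ft²
Wide channel: R ≈ y = 1.18 ft
Q = (1.486/n)·A·R^(2/3)·S^(1/2) = (1.486/0.023) × 163.7 × 1.180^(2/3) × 0.00087^(1/2) = 348.3 ft³/s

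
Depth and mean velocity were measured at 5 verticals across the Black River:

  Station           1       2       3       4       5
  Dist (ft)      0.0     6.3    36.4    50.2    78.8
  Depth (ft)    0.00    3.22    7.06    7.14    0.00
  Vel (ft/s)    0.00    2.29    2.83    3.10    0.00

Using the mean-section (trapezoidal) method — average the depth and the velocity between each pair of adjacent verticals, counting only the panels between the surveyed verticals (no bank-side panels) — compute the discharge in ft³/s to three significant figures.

856 ft³/s

Panel 1-2: Δb = 6.3 ft, d̄ = (0.00+3.22)/2 = 1.61, v̄ = (0.00+2.29)/2 = 1.145 → q = 6.3×1.61×1.145 = 11.61 ft³/s
Panel 2-3: Δb = 30.1 ft, d̄ = (3.22+7.06)/2 = 5.14, v̄ = (2.29+2.83)/2 = 2.56 → q = 30.1×5.14×2.56 = 396.1 ft³/s
Panel 3-4: Δb = 13.8 ft, d̄ = (7.06+7.14)/2 = 7.1, v̄ = (2.83+3.10)/2 = 2.965 → q = 13.8×7.1×2.965 = 290.5 ft³/s
Panel 4-5: Δb = 28.6 ft, d̄ = (7.14+0.00)/2 = 3.57, v̄ = (3.10+0.00)/2 = 1.55 → q = 28.6×3.57×1.55 = 158.3 ft³/s
Q = Σ q = 856.5 ft³/s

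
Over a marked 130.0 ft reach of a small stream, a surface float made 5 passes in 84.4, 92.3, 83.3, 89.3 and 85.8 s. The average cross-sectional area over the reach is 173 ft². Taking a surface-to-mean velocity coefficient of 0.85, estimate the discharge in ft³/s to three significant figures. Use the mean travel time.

220 ft³/s

t̄ = (84.4 + 92.3 + 83.3 + 89.3 + 85.8) / 5 = 87.02 s
v_surface = L / t̄ = 130.0 / 87.02 = 1.494 ft/s
v_mean = 0.85 × 1.494 = 1.270 ft/s
Q = A × v_mean = 173 × 1.270 = 219.7 ft³/s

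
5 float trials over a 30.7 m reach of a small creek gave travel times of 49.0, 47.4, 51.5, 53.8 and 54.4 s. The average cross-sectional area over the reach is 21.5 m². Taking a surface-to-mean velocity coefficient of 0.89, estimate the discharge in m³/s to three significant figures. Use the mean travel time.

11.5 m³/s

t̄ = (49.0 + 47.4 + 51.5 + 53.8 + 54.4) / 5 = 51.22 s
v_surface = L / t̄ = 30.7 / 51.22 = 0.5994 m/s
v_mean = 0.89 × 0.5994 = 0.5334 m/s
Q = A × v_mean = 21.5 × 0.5334 = 11.47 m³/s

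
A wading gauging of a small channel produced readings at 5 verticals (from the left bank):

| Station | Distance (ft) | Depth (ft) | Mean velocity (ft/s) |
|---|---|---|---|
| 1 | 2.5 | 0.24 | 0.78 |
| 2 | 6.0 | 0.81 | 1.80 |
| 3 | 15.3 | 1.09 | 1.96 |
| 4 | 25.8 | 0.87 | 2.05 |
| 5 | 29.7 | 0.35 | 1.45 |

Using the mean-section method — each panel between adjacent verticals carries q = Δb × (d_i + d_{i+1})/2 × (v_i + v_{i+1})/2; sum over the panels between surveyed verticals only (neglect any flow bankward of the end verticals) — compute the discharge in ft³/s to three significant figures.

43.8 ft³/s

Panel 1-2: Δb = 3.5 ft, d̄ = (0.24+0.81)/2 = 0.525, v̄ = (0.78+1.80)/2 = 1.29 → q = 3.5×0.525×1.29 = 2.370 ft³/s
Panel 2-3: Δb = 9.3 ft, d̄ = (0.81+1.09)/2 = 0.95, v̄ = (1.80+1.96)/2 = 1.88 → q = 9.3×0.95×1.88 = 16.61 ft³/s
Panel 3-4: Δb = 10.5 ft, d̄ = (1.09+0.87)/2 = 0.98, v̄ = (1.96+2.05)/2 = 2.005 → q = 10.5×0.98×2.005 = 20.63 ft³/s
Panel 4-5: Δb = 3.9 ft, d̄ = (0.87+0.35)/2 = 0.61, v̄ = (2.05+1.45)/2 = 1.75 → q = 3.9×0.61×1.75 = 4.163 ft³/s
Q = Σ q = 43.77 ft³/s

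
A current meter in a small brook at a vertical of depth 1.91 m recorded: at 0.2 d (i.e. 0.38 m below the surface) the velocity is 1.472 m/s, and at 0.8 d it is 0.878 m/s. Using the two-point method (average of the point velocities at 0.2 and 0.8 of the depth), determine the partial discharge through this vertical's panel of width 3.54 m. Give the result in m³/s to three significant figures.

7.94 m³/s

v̄ = (1.472 + 0.878) / 2 = 1.175 m/s
q = v̄ × d × w = 1.175 × 1.91 × 3.54 = 7.945 m³/s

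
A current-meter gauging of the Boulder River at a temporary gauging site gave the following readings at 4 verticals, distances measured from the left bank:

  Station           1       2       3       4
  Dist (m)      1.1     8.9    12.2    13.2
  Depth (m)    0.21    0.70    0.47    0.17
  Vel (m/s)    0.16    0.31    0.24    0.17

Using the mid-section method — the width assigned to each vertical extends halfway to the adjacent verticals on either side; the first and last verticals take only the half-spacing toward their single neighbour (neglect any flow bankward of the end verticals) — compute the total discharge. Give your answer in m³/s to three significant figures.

w_1 = (8.9 − 1.1)/2 = 3.9 m; q_1 = 0.16 × 0.21 × 3.9 = 0.1310 m³/s
w_2 = (12.2 − 1.1)/2 = 5.55 m; q_2 = 0.31 × 0.70 × 5.55 = 1.204 m³/s
w_3 = (13.2 − 8.9)/2 = 2.15 m; q_3 = 0.24 × 0.47 × 2.15 = 0.2425 m³/s
w_4 = (13.2 − 12.2)/2 = 0.5 m; q_4 = 0.17 × 0.17 × 0.5 = 0.01445 m³/s
Q = Σ qᵢ = 1.592 m³/s

1.59 m³/s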